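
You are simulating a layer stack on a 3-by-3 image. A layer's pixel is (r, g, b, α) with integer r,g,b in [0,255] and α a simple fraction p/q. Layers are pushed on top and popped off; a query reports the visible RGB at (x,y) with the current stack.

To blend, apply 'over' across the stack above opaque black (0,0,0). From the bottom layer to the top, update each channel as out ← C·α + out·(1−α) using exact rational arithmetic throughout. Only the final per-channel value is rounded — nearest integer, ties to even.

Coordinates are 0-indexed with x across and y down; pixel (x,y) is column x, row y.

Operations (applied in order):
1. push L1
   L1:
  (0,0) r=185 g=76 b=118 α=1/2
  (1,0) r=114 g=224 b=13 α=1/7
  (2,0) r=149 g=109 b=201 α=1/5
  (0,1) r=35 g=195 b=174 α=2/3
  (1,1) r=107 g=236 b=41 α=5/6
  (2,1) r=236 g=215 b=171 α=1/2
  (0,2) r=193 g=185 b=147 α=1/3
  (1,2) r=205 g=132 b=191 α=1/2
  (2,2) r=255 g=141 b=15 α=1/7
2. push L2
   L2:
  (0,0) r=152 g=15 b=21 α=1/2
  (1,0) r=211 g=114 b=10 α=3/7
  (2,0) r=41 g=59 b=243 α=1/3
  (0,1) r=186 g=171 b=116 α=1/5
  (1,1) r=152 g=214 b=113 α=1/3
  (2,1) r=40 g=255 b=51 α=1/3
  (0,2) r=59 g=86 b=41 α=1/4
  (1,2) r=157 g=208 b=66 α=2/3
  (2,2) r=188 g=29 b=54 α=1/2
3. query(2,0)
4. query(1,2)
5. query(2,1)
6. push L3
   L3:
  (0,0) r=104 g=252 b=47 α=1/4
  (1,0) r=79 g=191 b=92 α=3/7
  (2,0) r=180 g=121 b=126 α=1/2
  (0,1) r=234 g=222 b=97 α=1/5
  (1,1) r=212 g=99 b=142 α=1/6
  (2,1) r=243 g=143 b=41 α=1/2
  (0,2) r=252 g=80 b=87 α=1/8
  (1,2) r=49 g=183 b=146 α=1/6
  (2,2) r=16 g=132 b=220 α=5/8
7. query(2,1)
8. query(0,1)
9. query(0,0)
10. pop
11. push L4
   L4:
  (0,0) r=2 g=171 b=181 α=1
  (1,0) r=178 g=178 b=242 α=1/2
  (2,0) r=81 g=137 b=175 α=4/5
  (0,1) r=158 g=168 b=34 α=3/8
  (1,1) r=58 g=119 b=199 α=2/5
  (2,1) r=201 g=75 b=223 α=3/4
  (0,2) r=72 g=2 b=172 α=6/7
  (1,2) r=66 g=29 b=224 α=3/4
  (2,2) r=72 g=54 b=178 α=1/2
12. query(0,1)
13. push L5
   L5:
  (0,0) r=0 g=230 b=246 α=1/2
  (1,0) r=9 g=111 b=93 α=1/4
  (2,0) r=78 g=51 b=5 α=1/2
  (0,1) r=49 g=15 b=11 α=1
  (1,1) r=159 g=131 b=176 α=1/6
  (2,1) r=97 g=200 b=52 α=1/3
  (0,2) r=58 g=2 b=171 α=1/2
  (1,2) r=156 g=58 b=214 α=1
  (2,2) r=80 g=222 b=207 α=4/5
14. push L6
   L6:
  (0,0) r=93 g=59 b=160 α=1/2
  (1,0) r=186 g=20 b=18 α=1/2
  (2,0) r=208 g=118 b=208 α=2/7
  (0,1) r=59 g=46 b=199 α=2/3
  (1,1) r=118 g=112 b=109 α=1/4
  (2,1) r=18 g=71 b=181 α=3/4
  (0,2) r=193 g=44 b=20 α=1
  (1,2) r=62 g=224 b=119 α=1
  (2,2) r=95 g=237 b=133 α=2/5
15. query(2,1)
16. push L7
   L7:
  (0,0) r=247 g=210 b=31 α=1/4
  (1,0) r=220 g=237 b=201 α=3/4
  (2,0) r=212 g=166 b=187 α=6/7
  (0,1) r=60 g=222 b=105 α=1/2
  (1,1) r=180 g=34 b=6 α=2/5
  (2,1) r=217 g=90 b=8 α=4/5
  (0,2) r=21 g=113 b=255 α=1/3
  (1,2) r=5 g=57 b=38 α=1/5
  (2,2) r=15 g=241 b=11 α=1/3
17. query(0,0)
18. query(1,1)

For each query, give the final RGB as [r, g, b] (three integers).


query (2,0) [L1,L2] — begin 0,0,0
L1 α=1/5: [149/5, 109/5, 201/5]
L2 α=1/3: [503/15, 171/5, 539/5]
rounded: [34, 34, 108]

at x=1,y=2 over L1,L2:
L1 α=1/2: [205/2, 66, 191/2]
L2 α=2/3: [833/6, 482/3, 455/6]
→ [139, 161, 76]

(2,1) stack=L1,L2; from [0,0,0]:
+L1 (α=1/2) → [118, 215/2, 171/2]
+L2 (α=1/3) → [92, 470/3, 74]
→ [92, 157, 74]

(2,1) stack=L1,L2,L3; from [0,0,0]:
L1 α=1/2: [118, 215/2, 171/2]
L2 α=1/3: [92, 470/3, 74]
L3 α=1/2: [335/2, 899/6, 115/2]
= [168, 150, 58]

query (0,1) [L1,L2,L3] — begin 0,0,0
after L1 α=2/3: [70/3, 130, 116]
after L2 α=1/5: [838/15, 691/5, 116]
after L3 α=1/5: [6862/75, 3874/25, 561/5]
= [91, 155, 112]

at x=0,y=0 over L1,L2,L3:
L1 α=1/2: [185/2, 38, 59]
L2 α=1/2: [489/4, 53/2, 40]
L3 α=1/4: [1883/16, 663/8, 167/4]
= [118, 83, 42]

query (0,1) [L1,L2,L4] — begin 0,0,0
+L1 (α=2/3) → [70/3, 130, 116]
+L2 (α=1/5) → [838/15, 691/5, 116]
+L4 (α=3/8) → [565/6, 1195/8, 341/4]
→ [94, 149, 85]

(2,1) stack=L1,L2,L4,L5,L6; from [0,0,0]:
L1 α=1/2: [118, 215/2, 171/2]
L2 α=1/3: [92, 470/3, 74]
L4 α=3/4: [695/4, 1145/12, 743/4]
L5 α=1/3: [889/6, 2345/18, 847/6]
L6 α=3/4: [1213/24, 6179/72, 4105/24]
→ [51, 86, 171]

(0,0) stack=L1,L2,L4,L5,L6,L7; from [0,0,0]:
after L1 α=1/2: [185/2, 38, 59]
after L2 α=1/2: [489/4, 53/2, 40]
after L4 α=1: [2, 171, 181]
after L5 α=1/2: [1, 401/2, 427/2]
after L6 α=1/2: [47, 519/4, 747/4]
after L7 α=1/4: [97, 2397/16, 2365/16]
= [97, 150, 148]

query (1,1) [L1,L2,L4,L5,L6,L7] — begin 0,0,0
+L1 (α=5/6) → [535/6, 590/3, 205/6]
+L2 (α=1/3) → [991/9, 1822/9, 544/9]
+L4 (α=2/5) → [1339/15, 2536/15, 1738/15]
+L5 (α=1/6) → [908/9, 2929/18, 1133/9]
+L6 (α=1/4) → [631/6, 3601/24, 365/3]
+L7 (α=2/5) → [1351/10, 829/8, 377/5]
= [135, 104, 75]


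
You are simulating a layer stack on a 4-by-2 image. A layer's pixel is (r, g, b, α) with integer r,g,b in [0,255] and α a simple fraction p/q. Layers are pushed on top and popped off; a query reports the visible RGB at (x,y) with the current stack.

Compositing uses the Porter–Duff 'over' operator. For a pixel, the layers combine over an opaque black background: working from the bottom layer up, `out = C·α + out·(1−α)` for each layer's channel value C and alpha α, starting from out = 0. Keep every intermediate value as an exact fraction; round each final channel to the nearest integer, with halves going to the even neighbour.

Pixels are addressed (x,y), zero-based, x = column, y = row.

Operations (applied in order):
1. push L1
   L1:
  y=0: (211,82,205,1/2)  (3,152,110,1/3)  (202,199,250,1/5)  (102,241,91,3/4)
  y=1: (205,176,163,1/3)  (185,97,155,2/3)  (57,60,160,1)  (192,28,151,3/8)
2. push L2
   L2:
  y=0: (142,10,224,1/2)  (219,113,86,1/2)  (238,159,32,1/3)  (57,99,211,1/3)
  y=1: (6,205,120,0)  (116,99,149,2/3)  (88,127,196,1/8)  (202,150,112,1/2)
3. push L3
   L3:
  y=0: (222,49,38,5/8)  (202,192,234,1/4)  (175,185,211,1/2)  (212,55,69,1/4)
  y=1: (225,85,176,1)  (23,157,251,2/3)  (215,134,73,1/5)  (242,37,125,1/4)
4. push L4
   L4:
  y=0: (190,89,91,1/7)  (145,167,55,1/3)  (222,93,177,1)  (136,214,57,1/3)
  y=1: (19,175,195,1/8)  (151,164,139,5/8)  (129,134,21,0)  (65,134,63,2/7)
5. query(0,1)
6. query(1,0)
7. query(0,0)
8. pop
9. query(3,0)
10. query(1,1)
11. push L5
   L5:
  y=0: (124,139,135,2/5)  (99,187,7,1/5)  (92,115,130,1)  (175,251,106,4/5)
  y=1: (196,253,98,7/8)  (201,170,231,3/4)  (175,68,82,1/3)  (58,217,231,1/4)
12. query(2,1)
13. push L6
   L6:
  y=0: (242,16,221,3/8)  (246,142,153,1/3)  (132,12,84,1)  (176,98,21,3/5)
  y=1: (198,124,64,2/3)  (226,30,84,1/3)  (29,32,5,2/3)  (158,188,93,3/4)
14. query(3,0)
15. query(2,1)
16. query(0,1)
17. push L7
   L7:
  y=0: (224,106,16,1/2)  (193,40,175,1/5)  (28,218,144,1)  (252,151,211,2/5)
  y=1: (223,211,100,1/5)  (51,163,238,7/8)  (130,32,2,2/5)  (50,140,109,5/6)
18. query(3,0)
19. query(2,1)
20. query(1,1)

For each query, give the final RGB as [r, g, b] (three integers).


at x=0,y=1 over L1,L2,L3,L4:
after L1 α=1/3: [205/3, 176/3, 163/3]
after L2 α=0: [205/3, 176/3, 163/3]
after L3 α=1: [225, 85, 176]
after L4 α=1/8: [797/4, 385/4, 1427/8]
= [199, 96, 178]

query (1,0) [L1,L2,L3,L4] — begin 0,0,0
L1 α=1/3: [1, 152/3, 110/3]
L2 α=1/2: [110, 491/6, 184/3]
L3 α=1/4: [133, 875/8, 209/2]
L4 α=1/3: [137, 1543/12, 88]
= [137, 129, 88]

(0,0) stack=L1,L2,L3,L4; from [0,0,0]:
L1 α=1/2: [211/2, 41, 205/2]
L2 α=1/2: [495/4, 51/2, 653/4]
L3 α=5/8: [5925/32, 643/16, 2719/32]
L4 α=1/7: [20815/112, 2641/56, 9613/112]
rounded: [186, 47, 86]

(3,0) stack=L1,L2,L3; from [0,0,0]:
after L1 α=3/4: [153/2, 723/4, 273/4]
after L2 α=1/3: [70, 307/2, 695/6]
after L3 α=1/4: [211/2, 1031/8, 833/8]
= [106, 129, 104]

(1,1) stack=L1,L2,L3; from [0,0,0]:
after L1 α=2/3: [370/3, 194/3, 310/3]
after L2 α=2/3: [1066/9, 788/9, 1204/9]
after L3 α=2/3: [1480/27, 3614/27, 5722/27]
= [55, 134, 212]

at x=2,y=1 over L1,L2,L3,L5:
L1 α=1: [57, 60, 160]
L2 α=1/8: [487/8, 547/8, 329/2]
L3 α=1/5: [917/10, 163/2, 731/5]
L5 α=1/3: [1792/15, 77, 624/5]
rounded: [119, 77, 125]

(3,0) stack=L1,L2,L3,L5,L6; from [0,0,0]:
after L1 α=3/4: [153/2, 723/4, 273/4]
after L2 α=1/3: [70, 307/2, 695/6]
after L3 α=1/4: [211/2, 1031/8, 833/8]
after L5 α=4/5: [1611/10, 9063/40, 845/8]
after L6 α=3/5: [4251/25, 14943/100, 1097/20]
= [170, 149, 55]

query (2,1) [L1,L2,L3,L5,L6] — begin 0,0,0
+L1 (α=1) → [57, 60, 160]
+L2 (α=1/8) → [487/8, 547/8, 329/2]
+L3 (α=1/5) → [917/10, 163/2, 731/5]
+L5 (α=1/3) → [1792/15, 77, 624/5]
+L6 (α=2/3) → [2662/45, 47, 674/15]
rounded: [59, 47, 45]

query (0,1) [L1,L2,L3,L5,L6] — begin 0,0,0
after L1 α=1/3: [205/3, 176/3, 163/3]
after L2 α=0: [205/3, 176/3, 163/3]
after L3 α=1: [225, 85, 176]
after L5 α=7/8: [1597/8, 232, 431/4]
after L6 α=2/3: [4765/24, 160, 943/12]
→ [199, 160, 79]

query (3,0) [L1,L2,L3,L5,L6,L7] — begin 0,0,0
+L1 (α=3/4) → [153/2, 723/4, 273/4]
+L2 (α=1/3) → [70, 307/2, 695/6]
+L3 (α=1/4) → [211/2, 1031/8, 833/8]
+L5 (α=4/5) → [1611/10, 9063/40, 845/8]
+L6 (α=3/5) → [4251/25, 14943/100, 1097/20]
+L7 (α=2/5) → [25353/125, 75029/500, 11731/100]
rounded: [203, 150, 117]

(2,1) stack=L1,L2,L3,L5,L6,L7; from [0,0,0]:
L1 α=1: [57, 60, 160]
L2 α=1/8: [487/8, 547/8, 329/2]
L3 α=1/5: [917/10, 163/2, 731/5]
L5 α=1/3: [1792/15, 77, 624/5]
L6 α=2/3: [2662/45, 47, 674/15]
L7 α=2/5: [6562/75, 41, 694/25]
= [87, 41, 28]

query (1,1) [L1,L2,L3,L5,L6,L7] — begin 0,0,0
after L1 α=2/3: [370/3, 194/3, 310/3]
after L2 α=2/3: [1066/9, 788/9, 1204/9]
after L3 α=2/3: [1480/27, 3614/27, 5722/27]
after L5 α=3/4: [17761/108, 4346/27, 24433/108]
after L6 α=1/3: [29965/162, 9502/81, 28969/162]
after L7 α=7/8: [87799/1296, 101923/648, 298861/1296]
→ [68, 157, 231]


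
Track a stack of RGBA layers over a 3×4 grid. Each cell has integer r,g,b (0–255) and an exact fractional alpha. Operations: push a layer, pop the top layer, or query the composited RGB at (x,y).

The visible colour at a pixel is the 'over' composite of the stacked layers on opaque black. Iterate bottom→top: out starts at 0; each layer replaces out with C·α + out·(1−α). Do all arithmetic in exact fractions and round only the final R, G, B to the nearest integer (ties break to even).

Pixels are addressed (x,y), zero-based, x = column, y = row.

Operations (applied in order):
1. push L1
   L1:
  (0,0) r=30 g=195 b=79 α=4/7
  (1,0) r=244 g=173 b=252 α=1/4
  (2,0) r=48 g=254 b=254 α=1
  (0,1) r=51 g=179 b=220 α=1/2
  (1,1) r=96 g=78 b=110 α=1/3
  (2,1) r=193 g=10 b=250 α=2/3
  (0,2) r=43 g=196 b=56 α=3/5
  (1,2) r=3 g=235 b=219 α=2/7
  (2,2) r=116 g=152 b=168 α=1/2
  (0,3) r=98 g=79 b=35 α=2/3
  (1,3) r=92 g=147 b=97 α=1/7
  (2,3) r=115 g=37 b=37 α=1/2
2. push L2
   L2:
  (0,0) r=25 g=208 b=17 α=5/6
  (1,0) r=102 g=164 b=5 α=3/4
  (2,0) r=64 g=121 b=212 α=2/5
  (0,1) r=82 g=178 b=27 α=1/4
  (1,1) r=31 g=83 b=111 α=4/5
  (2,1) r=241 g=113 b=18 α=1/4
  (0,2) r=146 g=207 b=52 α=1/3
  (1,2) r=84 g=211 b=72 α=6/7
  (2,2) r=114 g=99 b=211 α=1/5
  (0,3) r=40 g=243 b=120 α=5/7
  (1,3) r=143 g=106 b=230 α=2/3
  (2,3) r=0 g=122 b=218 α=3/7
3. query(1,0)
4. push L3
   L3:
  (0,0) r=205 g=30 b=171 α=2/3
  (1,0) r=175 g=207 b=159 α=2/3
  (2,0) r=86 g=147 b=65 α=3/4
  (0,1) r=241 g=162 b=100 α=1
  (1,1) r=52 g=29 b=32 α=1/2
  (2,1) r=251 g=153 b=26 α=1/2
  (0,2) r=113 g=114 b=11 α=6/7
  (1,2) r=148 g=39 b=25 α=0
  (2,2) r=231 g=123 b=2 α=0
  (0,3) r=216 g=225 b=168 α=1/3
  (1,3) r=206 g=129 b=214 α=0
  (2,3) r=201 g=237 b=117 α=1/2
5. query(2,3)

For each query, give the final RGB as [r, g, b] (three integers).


query (1,0) [L1,L2] — begin 0,0,0
+L1 (α=1/4) → [61, 173/4, 63]
+L2 (α=3/4) → [367/4, 2141/16, 39/2]
→ [92, 134, 20]

(2,3) stack=L1,L2,L3; from [0,0,0]:
+L1 (α=1/2) → [115/2, 37/2, 37/2]
+L2 (α=3/7) → [230/7, 440/7, 104]
+L3 (α=1/2) → [1637/14, 2099/14, 221/2]
→ [117, 150, 110]


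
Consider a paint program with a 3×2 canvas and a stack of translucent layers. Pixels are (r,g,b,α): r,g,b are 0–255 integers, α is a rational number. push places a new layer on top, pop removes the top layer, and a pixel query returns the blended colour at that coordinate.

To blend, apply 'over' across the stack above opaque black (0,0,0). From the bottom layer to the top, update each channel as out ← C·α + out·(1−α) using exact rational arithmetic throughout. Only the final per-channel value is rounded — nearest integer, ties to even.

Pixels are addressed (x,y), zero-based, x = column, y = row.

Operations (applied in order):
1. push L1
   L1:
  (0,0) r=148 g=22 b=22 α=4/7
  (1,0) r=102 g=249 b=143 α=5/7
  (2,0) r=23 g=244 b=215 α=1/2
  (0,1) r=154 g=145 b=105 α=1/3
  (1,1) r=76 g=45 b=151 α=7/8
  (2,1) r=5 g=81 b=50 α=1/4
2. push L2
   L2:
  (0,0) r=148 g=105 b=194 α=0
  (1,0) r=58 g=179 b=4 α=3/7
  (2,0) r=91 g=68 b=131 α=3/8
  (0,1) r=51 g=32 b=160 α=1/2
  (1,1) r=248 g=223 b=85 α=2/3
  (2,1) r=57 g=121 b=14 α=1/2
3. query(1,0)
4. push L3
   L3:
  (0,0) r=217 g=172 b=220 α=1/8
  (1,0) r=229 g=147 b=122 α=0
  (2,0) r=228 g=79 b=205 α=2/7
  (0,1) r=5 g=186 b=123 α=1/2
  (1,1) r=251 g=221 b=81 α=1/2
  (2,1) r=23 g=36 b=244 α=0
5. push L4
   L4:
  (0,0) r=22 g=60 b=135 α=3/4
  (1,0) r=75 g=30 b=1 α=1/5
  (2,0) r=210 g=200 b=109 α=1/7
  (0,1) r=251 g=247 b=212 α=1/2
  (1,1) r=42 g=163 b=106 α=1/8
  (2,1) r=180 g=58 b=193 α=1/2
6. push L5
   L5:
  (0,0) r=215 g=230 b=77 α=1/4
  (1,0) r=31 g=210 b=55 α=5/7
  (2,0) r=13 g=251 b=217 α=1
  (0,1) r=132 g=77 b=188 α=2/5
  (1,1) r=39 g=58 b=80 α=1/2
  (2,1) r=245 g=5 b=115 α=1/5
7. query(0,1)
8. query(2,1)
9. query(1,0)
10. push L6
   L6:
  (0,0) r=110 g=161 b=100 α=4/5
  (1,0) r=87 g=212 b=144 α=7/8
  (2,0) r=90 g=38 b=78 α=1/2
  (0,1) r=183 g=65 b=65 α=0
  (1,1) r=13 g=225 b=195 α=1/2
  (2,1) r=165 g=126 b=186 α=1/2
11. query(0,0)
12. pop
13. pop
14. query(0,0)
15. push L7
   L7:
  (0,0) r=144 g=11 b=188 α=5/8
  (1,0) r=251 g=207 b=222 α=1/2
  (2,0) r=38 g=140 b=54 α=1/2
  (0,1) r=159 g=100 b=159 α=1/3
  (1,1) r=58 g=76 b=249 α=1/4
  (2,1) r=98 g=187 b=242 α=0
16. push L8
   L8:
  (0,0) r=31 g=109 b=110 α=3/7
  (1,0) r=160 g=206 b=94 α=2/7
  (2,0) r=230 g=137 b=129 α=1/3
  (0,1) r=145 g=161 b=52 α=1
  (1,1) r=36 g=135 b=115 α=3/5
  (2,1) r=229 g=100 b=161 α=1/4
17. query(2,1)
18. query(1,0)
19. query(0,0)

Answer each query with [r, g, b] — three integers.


at x=1,y=0 over L1,L2:
after L1 α=5/7: [510/7, 1245/7, 715/7]
after L2 α=3/7: [3258/49, 8739/49, 2944/49]
rounded: [66, 178, 60]

(0,1) stack=L1,L2,L3,L4,L5; from [0,0,0]:
after L1 α=1/3: [154/3, 145/3, 35]
after L2 α=1/2: [307/6, 241/6, 195/2]
after L3 α=1/2: [337/12, 1357/12, 441/4]
after L4 α=1/2: [3349/24, 4321/24, 1289/8]
after L5 α=2/5: [5461/40, 5553/40, 1375/8]
= [137, 139, 172]

(2,1) stack=L1,L2,L3,L4,L5; from [0,0,0]:
after L1 α=1/4: [5/4, 81/4, 25/2]
after L2 α=1/2: [233/8, 565/8, 53/4]
after L3 α=0: [233/8, 565/8, 53/4]
after L4 α=1/2: [1673/16, 1029/16, 825/8]
after L5 α=1/5: [2653/20, 1049/20, 211/2]
rounded: [133, 52, 106]

query (1,0) [L1,L2,L3,L4,L5] — begin 0,0,0
after L1 α=5/7: [510/7, 1245/7, 715/7]
after L2 α=3/7: [3258/49, 8739/49, 2944/49]
after L3 α=0: [3258/49, 8739/49, 2944/49]
after L4 α=1/5: [16707/245, 36426/245, 2365/49]
after L5 α=5/7: [71389/1715, 330102/1715, 18205/343]
= [42, 192, 53]

query (0,0) [L1,L2,L3,L4,L5,L6] — begin 0,0,0
L1 α=4/7: [592/7, 88/7, 88/7]
L2 α=0: [592/7, 88/7, 88/7]
L3 α=1/8: [809/8, 65/2, 77/2]
L4 α=3/4: [1337/32, 425/8, 887/8]
L5 α=1/4: [10891/128, 3115/32, 3277/32]
L6 α=4/5: [67211/640, 23723/160, 16077/160]
→ [105, 148, 100]

query (0,0) [L1,L2,L3,L4] — begin 0,0,0
after L1 α=4/7: [592/7, 88/7, 88/7]
after L2 α=0: [592/7, 88/7, 88/7]
after L3 α=1/8: [809/8, 65/2, 77/2]
after L4 α=3/4: [1337/32, 425/8, 887/8]
→ [42, 53, 111]

(2,1) stack=L1,L2,L3,L4,L7,L8; from [0,0,0]:
after L1 α=1/4: [5/4, 81/4, 25/2]
after L2 α=1/2: [233/8, 565/8, 53/4]
after L3 α=0: [233/8, 565/8, 53/4]
after L4 α=1/2: [1673/16, 1029/16, 825/8]
after L7 α=0: [1673/16, 1029/16, 825/8]
after L8 α=1/4: [8683/64, 4687/64, 3763/32]
→ [136, 73, 118]

query (1,0) [L1,L2,L3,L4,L7,L8] — begin 0,0,0
after L1 α=5/7: [510/7, 1245/7, 715/7]
after L2 α=3/7: [3258/49, 8739/49, 2944/49]
after L3 α=0: [3258/49, 8739/49, 2944/49]
after L4 α=1/5: [16707/245, 36426/245, 2365/49]
after L7 α=1/2: [39101/245, 87141/490, 13243/98]
after L8 α=2/7: [54781/343, 127517/686, 84639/686]
→ [160, 186, 123]

(0,0) stack=L1,L2,L3,L4,L7,L8; from [0,0,0]:
+L1 (α=4/7) → [592/7, 88/7, 88/7]
+L2 (α=0) → [592/7, 88/7, 88/7]
+L3 (α=1/8) → [809/8, 65/2, 77/2]
+L4 (α=3/4) → [1337/32, 425/8, 887/8]
+L7 (α=5/8) → [27051/256, 1715/64, 10181/64]
+L8 (α=3/7) → [33003/448, 6947/112, 15461/112]
= [74, 62, 138]


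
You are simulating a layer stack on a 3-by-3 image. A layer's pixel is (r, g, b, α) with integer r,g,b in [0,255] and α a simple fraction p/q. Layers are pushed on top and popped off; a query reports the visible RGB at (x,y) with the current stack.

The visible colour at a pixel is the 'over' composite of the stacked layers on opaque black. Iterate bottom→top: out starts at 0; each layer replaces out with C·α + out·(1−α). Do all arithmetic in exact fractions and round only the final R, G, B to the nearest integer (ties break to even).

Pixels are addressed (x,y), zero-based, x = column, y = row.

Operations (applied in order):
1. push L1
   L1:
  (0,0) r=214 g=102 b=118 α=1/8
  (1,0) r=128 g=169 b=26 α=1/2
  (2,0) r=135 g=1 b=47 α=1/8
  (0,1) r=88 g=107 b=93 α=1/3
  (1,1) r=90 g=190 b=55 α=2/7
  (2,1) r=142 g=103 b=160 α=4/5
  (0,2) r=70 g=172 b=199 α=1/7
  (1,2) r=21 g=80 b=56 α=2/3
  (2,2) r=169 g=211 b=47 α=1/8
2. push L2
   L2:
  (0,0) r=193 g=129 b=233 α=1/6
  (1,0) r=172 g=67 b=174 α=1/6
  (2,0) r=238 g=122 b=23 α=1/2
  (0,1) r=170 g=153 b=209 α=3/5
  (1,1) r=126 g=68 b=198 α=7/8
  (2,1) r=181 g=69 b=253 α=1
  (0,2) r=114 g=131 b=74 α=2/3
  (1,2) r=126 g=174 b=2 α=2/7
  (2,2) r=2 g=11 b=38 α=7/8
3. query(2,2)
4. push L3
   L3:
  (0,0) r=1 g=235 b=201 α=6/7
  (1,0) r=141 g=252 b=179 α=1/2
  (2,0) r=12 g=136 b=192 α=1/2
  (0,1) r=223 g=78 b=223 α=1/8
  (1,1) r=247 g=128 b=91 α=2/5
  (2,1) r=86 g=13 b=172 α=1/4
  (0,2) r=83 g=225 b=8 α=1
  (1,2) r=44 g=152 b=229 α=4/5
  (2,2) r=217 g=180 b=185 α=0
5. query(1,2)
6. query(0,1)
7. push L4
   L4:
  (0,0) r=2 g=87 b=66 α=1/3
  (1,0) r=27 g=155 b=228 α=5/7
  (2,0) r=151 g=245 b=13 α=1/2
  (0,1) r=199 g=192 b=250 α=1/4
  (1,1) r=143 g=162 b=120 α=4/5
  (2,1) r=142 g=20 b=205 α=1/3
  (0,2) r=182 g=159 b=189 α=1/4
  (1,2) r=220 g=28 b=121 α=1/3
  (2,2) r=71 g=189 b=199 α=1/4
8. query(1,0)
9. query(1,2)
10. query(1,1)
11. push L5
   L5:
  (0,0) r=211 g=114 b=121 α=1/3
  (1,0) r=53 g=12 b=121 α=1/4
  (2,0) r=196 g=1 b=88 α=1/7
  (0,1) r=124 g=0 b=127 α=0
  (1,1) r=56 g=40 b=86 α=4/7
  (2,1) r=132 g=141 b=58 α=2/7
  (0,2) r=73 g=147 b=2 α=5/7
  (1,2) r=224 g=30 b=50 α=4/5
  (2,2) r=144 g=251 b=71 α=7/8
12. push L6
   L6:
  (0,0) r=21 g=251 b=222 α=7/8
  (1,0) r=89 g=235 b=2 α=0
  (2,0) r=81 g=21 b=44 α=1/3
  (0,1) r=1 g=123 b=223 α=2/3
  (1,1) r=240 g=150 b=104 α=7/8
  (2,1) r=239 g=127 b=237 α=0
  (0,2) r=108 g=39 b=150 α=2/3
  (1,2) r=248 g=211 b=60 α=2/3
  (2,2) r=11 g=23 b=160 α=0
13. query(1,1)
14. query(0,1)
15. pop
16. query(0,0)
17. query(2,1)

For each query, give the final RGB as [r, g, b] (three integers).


(2,2) stack=L1,L2; from [0,0,0]:
after L1 α=1/8: [169/8, 211/8, 47/8]
after L2 α=7/8: [281/64, 827/64, 2175/64]
rounded: [4, 13, 34]

(1,2) stack=L1,L2,L3; from [0,0,0]:
L1 α=2/3: [14, 160/3, 112/3]
L2 α=2/7: [46, 1844/21, 572/21]
L3 α=4/5: [222/5, 14612/105, 19808/105]
= [44, 139, 189]

at x=0,y=1 over L1,L2,L3:
+L1 (α=1/3) → [88/3, 107/3, 31]
+L2 (α=3/5) → [1706/15, 1591/15, 689/5]
+L3 (α=1/8) → [15287/120, 12307/120, 2969/20]
= [127, 103, 148]

query (1,0) [L1,L2,L3,L4] — begin 0,0,0
+L1 (α=1/2) → [64, 169/2, 13]
+L2 (α=1/6) → [82, 979/12, 239/6]
+L3 (α=1/2) → [223/2, 4003/24, 1313/12]
+L4 (α=5/7) → [358/7, 13303/84, 8153/42]
= [51, 158, 194]

(1,2) stack=L1,L2,L3,L4; from [0,0,0]:
after L1 α=2/3: [14, 160/3, 112/3]
after L2 α=2/7: [46, 1844/21, 572/21]
after L3 α=4/5: [222/5, 14612/105, 19808/105]
after L4 α=1/3: [1544/15, 32164/315, 52321/315]
→ [103, 102, 166]

(1,1) stack=L1,L2,L3,L4; from [0,0,0]:
L1 α=2/7: [180/7, 380/7, 110/7]
L2 α=7/8: [3177/28, 464/7, 2453/14]
L3 α=2/5: [23363/140, 3184/35, 9907/70]
L4 α=4/5: [103443/700, 25864/175, 43507/350]
→ [148, 148, 124]

(1,1) stack=L1,L2,L3,L4,L5,L6; from [0,0,0]:
after L1 α=2/7: [180/7, 380/7, 110/7]
after L2 α=7/8: [3177/28, 464/7, 2453/14]
after L3 α=2/5: [23363/140, 3184/35, 9907/70]
after L4 α=4/5: [103443/700, 25864/175, 43507/350]
after L5 α=4/7: [467129/4900, 105592/1225, 250921/2450]
after L6 α=7/8: [8699129/39200, 695921/4900, 2034521/19600]
→ [222, 142, 104]

query (0,1) [L1,L2,L3,L4,L5,L6] — begin 0,0,0
L1 α=1/3: [88/3, 107/3, 31]
L2 α=3/5: [1706/15, 1591/15, 689/5]
L3 α=1/8: [15287/120, 12307/120, 2969/20]
L4 α=1/4: [23247/160, 19987/160, 13907/80]
L5 α=0: [23247/160, 19987/160, 13907/80]
L6 α=2/3: [23567/480, 59347/480, 16529/80]
rounded: [49, 124, 207]

at x=0,y=0 over L1,L2,L3,L4,L5:
+L1 (α=1/8) → [107/4, 51/4, 59/4]
+L2 (α=1/6) → [1307/24, 257/8, 409/8]
+L3 (α=6/7) → [1451/168, 11537/56, 10057/56]
+L4 (α=1/3) → [1619/252, 13973/84, 11905/84]
+L5 (α=1/3) → [28205/378, 18761/126, 16987/126]
→ [75, 149, 135]

(2,1) stack=L1,L2,L3,L4,L5; from [0,0,0]:
L1 α=4/5: [568/5, 412/5, 128]
L2 α=1: [181, 69, 253]
L3 α=1/4: [629/4, 55, 931/4]
L4 α=1/3: [913/6, 130/3, 447/2]
L5 α=2/7: [6149/42, 1496/21, 2467/14]
→ [146, 71, 176]


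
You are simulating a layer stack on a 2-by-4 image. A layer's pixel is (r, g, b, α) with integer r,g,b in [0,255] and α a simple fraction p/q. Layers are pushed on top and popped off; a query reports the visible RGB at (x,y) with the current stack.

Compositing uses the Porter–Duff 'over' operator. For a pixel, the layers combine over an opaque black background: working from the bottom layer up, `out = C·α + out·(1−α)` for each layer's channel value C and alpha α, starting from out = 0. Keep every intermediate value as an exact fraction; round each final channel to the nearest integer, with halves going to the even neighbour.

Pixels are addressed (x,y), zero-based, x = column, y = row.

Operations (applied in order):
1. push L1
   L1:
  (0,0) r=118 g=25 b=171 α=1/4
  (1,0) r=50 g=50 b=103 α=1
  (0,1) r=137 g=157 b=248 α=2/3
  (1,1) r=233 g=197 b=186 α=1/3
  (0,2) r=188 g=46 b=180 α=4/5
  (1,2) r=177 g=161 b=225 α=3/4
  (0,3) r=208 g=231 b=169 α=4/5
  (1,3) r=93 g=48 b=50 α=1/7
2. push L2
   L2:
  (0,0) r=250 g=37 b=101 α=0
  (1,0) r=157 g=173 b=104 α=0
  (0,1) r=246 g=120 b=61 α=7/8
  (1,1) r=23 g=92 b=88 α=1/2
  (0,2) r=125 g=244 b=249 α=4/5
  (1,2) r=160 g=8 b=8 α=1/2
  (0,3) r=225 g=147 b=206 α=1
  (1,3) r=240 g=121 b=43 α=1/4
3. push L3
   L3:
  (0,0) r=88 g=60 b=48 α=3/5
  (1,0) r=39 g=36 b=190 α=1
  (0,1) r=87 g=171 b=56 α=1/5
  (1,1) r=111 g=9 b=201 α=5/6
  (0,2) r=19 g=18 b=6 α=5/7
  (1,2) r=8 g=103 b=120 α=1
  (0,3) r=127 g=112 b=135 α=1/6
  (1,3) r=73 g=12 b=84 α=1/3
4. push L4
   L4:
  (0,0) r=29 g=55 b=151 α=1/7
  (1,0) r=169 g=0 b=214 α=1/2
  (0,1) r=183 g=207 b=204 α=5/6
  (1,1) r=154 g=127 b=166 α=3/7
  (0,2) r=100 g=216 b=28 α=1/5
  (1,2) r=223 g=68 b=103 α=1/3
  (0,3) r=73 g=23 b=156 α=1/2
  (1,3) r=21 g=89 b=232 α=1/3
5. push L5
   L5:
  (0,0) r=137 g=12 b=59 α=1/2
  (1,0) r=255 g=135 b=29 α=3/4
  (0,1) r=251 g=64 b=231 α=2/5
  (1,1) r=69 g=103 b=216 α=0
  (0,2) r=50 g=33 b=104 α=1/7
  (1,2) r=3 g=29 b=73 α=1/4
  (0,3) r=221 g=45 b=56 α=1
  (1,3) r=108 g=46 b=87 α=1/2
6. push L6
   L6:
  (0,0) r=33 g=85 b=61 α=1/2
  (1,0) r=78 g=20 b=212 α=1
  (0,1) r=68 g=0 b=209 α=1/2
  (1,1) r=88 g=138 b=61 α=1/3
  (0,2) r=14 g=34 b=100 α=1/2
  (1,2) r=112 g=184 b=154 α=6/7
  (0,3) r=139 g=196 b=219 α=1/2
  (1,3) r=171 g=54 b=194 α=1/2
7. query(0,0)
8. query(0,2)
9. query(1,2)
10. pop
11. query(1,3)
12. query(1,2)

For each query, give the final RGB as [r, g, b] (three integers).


at x=0,y=0 over L1,L2,L3,L4,L5,L6:
+L1 (α=1/4) → [59/2, 25/4, 171/4]
+L2 (α=0) → [59/2, 25/4, 171/4]
+L3 (α=3/5) → [323/5, 77/2, 459/10]
+L4 (α=1/7) → [2083/35, 286/7, 2132/35]
+L5 (α=1/2) → [3439/35, 185/7, 4197/70]
+L6 (α=1/2) → [2297/35, 390/7, 8467/140]
rounded: [66, 56, 60]

at x=0,y=2 over L1,L2,L3,L4,L5,L6:
after L1 α=4/5: [752/5, 184/5, 144]
after L2 α=4/5: [3252/25, 5064/25, 228]
after L3 α=5/7: [8879/175, 12378/175, 486/7]
after L4 α=1/5: [53016/875, 87312/875, 428/7]
after L5 α=1/7: [361846/6125, 552747/6125, 3296/49]
after L6 α=1/2: [223798/6125, 760997/12250, 4098/49]
= [37, 62, 84]

at x=1,y=2 over L1,L2,L3,L4,L5,L6:
L1 α=3/4: [531/4, 483/4, 675/4]
L2 α=1/2: [1171/8, 515/8, 707/8]
L3 α=1: [8, 103, 120]
L4 α=1/3: [239/3, 274/3, 343/3]
L5 α=1/4: [121/2, 303/4, 104]
L6 α=6/7: [1465/14, 4719/28, 1028/7]
→ [105, 169, 147]

query (1,3) [L1,L2,L3,L4,L5] — begin 0,0,0
L1 α=1/7: [93/7, 48/7, 50/7]
L2 α=1/4: [1959/28, 991/28, 451/28]
L3 α=1/3: [2981/42, 1159/42, 1627/42]
L4 α=1/3: [3422/63, 3028/63, 6499/63]
L5 α=1/2: [5113/63, 2963/63, 5990/63]
→ [81, 47, 95]

query (1,2) [L1,L2,L3,L4,L5] — begin 0,0,0
after L1 α=3/4: [531/4, 483/4, 675/4]
after L2 α=1/2: [1171/8, 515/8, 707/8]
after L3 α=1: [8, 103, 120]
after L4 α=1/3: [239/3, 274/3, 343/3]
after L5 α=1/4: [121/2, 303/4, 104]
rounded: [60, 76, 104]


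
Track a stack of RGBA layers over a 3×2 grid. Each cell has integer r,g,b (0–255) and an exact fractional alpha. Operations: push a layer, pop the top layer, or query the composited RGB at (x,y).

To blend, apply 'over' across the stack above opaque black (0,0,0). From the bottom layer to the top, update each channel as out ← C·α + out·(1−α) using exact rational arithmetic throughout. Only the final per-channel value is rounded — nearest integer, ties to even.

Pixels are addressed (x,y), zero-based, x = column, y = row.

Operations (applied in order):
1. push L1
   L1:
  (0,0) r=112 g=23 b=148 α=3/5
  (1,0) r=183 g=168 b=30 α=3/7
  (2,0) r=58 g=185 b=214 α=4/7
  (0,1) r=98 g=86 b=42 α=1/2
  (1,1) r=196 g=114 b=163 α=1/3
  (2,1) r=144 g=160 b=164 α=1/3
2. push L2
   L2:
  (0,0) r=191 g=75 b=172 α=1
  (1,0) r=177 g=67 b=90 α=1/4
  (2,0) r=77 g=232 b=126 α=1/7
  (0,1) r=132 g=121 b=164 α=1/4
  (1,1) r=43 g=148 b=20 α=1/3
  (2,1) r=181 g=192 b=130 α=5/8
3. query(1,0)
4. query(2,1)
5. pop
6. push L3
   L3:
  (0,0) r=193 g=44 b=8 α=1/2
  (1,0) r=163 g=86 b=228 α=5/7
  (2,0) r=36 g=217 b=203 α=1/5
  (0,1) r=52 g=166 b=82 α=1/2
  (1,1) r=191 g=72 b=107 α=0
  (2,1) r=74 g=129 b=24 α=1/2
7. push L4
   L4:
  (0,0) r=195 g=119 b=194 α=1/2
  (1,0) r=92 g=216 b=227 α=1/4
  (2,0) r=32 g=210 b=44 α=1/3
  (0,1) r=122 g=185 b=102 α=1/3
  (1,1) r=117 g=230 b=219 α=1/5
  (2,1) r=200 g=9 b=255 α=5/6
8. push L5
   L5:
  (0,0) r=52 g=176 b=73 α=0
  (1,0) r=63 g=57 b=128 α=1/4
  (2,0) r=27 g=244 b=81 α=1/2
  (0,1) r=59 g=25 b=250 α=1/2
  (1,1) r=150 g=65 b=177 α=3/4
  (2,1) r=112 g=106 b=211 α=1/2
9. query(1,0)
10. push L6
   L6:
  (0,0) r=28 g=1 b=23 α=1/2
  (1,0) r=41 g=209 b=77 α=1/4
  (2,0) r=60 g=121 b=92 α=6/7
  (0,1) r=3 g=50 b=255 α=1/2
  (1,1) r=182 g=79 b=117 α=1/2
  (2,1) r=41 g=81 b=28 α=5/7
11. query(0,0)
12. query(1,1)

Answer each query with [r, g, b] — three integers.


at x=1,y=0 over L1,L2:
after L1 α=3/7: [549/7, 72, 90/7]
after L2 α=1/4: [1443/14, 283/4, 225/7]
= [103, 71, 32]

(2,1) stack=L1,L2; from [0,0,0]:
+L1 (α=1/3) → [48, 160/3, 164/3]
+L2 (α=5/8) → [1049/8, 140, 407/4]
= [131, 140, 102]

query (1,0) [L1,L3,L4,L5] — begin 0,0,0
after L1 α=3/7: [549/7, 72, 90/7]
after L3 α=5/7: [6803/49, 82, 8160/49]
after L4 α=1/4: [24917/196, 231/2, 35603/196]
after L5 α=1/4: [87099/784, 807/8, 131897/784]
rounded: [111, 101, 168]

at x=0,y=0 over L1,L3,L4,L5,L6:
after L1 α=3/5: [336/5, 69/5, 444/5]
after L3 α=1/2: [1301/10, 289/10, 242/5]
after L4 α=1/2: [3251/20, 1479/20, 606/5]
after L5 α=0: [3251/20, 1479/20, 606/5]
after L6 α=1/2: [3811/40, 1499/40, 721/10]
= [95, 37, 72]

at x=1,y=1 over L1,L3,L4,L5,L6:
+L1 (α=1/3) → [196/3, 38, 163/3]
+L3 (α=0) → [196/3, 38, 163/3]
+L4 (α=1/5) → [227/3, 382/5, 1309/15]
+L5 (α=3/4) → [1577/12, 1357/20, 4637/30]
+L6 (α=1/2) → [3761/24, 2937/40, 8147/60]
→ [157, 73, 136]


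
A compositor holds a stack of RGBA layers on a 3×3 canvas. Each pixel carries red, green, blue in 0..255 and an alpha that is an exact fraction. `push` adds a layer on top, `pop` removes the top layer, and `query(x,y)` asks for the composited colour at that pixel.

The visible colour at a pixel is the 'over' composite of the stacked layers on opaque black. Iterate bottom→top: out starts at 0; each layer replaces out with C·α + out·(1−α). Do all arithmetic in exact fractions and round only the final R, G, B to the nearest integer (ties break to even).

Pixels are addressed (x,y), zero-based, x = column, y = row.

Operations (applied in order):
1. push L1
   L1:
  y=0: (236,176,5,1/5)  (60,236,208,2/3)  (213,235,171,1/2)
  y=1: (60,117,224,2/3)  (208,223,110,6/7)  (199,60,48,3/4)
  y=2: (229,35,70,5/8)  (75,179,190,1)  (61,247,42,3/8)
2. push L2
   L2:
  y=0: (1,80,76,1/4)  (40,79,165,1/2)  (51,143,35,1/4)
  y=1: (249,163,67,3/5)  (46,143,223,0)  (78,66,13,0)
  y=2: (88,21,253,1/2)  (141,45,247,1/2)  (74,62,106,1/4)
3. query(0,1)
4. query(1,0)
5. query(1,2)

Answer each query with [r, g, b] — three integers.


at x=0,y=1 over L1,L2:
+L1 (α=2/3) → [40, 78, 448/3]
+L2 (α=3/5) → [827/5, 129, 1499/15]
= [165, 129, 100]

(1,0) stack=L1,L2; from [0,0,0]:
after L1 α=2/3: [40, 472/3, 416/3]
after L2 α=1/2: [40, 709/6, 911/6]
rounded: [40, 118, 152]

query (1,2) [L1,L2] — begin 0,0,0
+L1 (α=1) → [75, 179, 190]
+L2 (α=1/2) → [108, 112, 437/2]
rounded: [108, 112, 218]


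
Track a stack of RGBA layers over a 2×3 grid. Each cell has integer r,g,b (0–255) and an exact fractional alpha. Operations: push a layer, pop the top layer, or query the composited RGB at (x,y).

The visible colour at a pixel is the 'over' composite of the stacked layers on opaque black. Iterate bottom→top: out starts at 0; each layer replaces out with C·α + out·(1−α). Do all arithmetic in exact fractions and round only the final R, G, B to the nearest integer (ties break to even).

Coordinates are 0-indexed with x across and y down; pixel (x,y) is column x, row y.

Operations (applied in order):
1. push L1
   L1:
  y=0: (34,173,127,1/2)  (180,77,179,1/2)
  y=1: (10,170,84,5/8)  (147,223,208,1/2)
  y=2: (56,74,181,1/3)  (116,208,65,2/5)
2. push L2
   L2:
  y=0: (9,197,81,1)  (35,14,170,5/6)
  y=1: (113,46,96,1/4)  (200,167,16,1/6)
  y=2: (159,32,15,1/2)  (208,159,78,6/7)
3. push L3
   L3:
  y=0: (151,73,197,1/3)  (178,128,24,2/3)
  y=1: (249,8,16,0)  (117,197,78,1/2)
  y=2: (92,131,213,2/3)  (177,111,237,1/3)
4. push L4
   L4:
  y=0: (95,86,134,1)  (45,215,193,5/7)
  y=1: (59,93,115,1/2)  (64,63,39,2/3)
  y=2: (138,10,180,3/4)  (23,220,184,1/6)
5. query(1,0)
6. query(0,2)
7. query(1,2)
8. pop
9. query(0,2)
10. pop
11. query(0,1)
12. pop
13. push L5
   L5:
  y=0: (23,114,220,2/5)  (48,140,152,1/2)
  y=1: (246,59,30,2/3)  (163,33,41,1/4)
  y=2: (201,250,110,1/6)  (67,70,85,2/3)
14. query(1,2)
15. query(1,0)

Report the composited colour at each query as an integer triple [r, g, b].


query (1,0) [L1,L2,L3,L4] — begin 0,0,0
L1 α=1/2: [90, 77/2, 179/2]
L2 α=5/6: [265/6, 217/12, 1879/12]
L3 α=2/3: [2401/18, 3289/36, 2455/36]
L4 α=5/7: [4426/63, 22639/126, 19825/126]
→ [70, 180, 157]

at x=0,y=2 over L1,L2,L3,L4:
+L1 (α=1/3) → [56/3, 74/3, 181/3]
+L2 (α=1/2) → [533/6, 85/3, 113/3]
+L3 (α=2/3) → [1637/18, 871/9, 1391/9]
+L4 (α=3/4) → [9089/72, 1141/36, 6251/36]
rounded: [126, 32, 174]

query (1,2) [L1,L2,L3,L4] — begin 0,0,0
L1 α=2/5: [232/5, 416/5, 26]
L2 α=6/7: [6472/35, 5186/35, 494/7]
L3 α=1/3: [19139/105, 14257/105, 2647/21]
L4 α=1/6: [9811/63, 18877/126, 17099/126]
→ [156, 150, 136]

at x=0,y=2 over L1,L2,L3:
after L1 α=1/3: [56/3, 74/3, 181/3]
after L2 α=1/2: [533/6, 85/3, 113/3]
after L3 α=2/3: [1637/18, 871/9, 1391/9]
→ [91, 97, 155]

query (0,1) [L1,L2] — begin 0,0,0
L1 α=5/8: [25/4, 425/4, 105/2]
L2 α=1/4: [527/16, 1459/16, 507/8]
→ [33, 91, 63]

(1,2) stack=L1,L5; from [0,0,0]:
after L1 α=2/5: [232/5, 416/5, 26]
after L5 α=2/3: [902/15, 372/5, 196/3]
→ [60, 74, 65]

query (1,0) [L1,L5] — begin 0,0,0
L1 α=1/2: [90, 77/2, 179/2]
L5 α=1/2: [69, 357/4, 483/4]
= [69, 89, 121]


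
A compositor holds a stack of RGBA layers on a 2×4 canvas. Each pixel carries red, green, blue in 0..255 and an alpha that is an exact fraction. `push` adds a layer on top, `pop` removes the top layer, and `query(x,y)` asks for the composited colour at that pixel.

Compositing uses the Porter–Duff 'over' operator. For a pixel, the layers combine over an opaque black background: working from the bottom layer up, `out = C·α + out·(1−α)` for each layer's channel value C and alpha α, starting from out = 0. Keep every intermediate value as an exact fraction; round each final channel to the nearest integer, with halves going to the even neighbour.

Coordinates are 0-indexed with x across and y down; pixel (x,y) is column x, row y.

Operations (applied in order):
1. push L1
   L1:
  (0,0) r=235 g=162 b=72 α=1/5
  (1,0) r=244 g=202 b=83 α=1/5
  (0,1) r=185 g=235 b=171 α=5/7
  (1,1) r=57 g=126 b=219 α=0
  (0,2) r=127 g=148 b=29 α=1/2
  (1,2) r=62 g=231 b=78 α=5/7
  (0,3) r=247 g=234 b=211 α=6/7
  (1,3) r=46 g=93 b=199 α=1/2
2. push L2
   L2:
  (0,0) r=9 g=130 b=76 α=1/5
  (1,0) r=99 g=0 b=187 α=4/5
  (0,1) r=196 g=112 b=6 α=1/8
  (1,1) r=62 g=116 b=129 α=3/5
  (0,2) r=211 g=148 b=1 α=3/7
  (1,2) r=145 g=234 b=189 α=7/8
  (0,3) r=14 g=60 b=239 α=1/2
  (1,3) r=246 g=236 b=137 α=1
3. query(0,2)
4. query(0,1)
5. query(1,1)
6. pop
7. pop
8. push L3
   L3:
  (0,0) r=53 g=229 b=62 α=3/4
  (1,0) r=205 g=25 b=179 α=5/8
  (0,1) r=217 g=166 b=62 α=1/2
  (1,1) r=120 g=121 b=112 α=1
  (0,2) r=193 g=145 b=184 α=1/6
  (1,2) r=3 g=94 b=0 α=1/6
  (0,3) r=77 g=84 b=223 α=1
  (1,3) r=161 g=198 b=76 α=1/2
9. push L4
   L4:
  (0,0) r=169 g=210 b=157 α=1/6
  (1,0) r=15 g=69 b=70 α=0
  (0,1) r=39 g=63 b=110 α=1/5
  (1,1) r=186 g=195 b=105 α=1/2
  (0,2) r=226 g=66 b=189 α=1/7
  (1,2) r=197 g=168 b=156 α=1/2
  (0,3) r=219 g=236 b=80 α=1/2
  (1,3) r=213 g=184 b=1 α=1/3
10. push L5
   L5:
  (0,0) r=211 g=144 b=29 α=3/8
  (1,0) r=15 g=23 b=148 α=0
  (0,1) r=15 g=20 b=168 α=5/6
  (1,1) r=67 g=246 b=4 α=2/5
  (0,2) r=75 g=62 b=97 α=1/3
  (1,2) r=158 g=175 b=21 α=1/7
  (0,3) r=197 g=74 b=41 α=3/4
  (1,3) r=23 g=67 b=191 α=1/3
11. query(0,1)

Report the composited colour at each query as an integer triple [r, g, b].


query (0,2) [L1,L2] — begin 0,0,0
+L1 (α=1/2) → [127/2, 74, 29/2]
+L2 (α=3/7) → [887/7, 740/7, 61/7]
rounded: [127, 106, 9]

query (0,1) [L1,L2] — begin 0,0,0
+L1 (α=5/7) → [925/7, 1175/7, 855/7]
+L2 (α=1/8) → [1121/8, 1287/8, 861/8]
→ [140, 161, 108]

query (1,1) [L1,L2] — begin 0,0,0
after L1 α=0: [0, 0, 0]
after L2 α=3/5: [186/5, 348/5, 387/5]
→ [37, 70, 77]

at x=0,y=1 over L3,L4,L5:
L3 α=1/2: [217/2, 83, 31]
L4 α=1/5: [473/5, 79, 234/5]
L5 α=5/6: [424/15, 179/6, 739/5]
rounded: [28, 30, 148]


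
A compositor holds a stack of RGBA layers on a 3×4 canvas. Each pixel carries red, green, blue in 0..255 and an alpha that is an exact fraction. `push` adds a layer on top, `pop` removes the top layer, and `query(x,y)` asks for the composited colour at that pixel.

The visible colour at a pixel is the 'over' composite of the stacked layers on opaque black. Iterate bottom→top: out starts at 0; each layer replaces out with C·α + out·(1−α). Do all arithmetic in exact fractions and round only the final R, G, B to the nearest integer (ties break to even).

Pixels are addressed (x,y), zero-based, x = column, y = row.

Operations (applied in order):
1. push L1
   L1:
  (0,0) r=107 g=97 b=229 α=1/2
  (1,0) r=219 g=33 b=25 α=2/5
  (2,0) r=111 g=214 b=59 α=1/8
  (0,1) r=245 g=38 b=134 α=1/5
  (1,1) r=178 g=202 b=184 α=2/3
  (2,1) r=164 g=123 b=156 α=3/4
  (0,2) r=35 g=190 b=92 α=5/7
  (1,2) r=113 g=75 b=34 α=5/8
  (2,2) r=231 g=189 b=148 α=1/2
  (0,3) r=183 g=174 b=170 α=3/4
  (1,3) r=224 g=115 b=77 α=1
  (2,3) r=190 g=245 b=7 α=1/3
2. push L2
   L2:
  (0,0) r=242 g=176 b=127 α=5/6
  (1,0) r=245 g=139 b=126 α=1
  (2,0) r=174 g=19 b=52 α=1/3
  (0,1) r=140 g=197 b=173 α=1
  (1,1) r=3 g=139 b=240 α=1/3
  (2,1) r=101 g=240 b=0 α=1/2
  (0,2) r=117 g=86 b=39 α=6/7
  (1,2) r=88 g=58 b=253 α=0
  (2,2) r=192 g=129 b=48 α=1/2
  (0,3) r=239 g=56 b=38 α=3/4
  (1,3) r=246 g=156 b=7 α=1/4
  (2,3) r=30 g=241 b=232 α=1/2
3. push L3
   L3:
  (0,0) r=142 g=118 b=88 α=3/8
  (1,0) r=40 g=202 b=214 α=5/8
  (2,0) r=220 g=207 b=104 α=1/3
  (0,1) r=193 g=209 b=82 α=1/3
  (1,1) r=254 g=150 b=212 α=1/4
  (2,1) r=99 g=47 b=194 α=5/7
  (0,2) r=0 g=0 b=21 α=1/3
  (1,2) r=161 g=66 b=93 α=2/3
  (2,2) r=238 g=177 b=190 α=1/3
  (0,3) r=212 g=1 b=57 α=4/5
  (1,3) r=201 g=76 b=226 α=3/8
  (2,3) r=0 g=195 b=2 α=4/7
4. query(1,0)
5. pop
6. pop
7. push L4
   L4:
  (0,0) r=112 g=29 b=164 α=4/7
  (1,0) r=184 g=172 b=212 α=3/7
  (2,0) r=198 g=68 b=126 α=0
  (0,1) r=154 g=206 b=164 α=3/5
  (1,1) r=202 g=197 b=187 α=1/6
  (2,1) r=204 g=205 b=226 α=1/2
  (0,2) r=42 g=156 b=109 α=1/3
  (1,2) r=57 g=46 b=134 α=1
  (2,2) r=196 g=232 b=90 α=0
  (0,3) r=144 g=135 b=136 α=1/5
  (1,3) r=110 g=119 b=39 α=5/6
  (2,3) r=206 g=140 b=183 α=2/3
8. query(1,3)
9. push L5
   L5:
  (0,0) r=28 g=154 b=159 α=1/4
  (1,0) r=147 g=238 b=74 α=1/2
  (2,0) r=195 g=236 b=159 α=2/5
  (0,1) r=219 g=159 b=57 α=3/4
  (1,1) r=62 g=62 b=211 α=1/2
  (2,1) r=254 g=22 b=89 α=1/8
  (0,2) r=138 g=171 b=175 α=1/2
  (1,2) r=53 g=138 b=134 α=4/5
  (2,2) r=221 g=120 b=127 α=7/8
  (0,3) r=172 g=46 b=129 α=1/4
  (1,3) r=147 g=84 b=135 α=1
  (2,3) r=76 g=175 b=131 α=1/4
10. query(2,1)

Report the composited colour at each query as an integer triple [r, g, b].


(1,0) stack=L1,L2,L3; from [0,0,0]:
+L1 (α=2/5) → [438/5, 66/5, 10]
+L2 (α=1) → [245, 139, 126]
+L3 (α=5/8) → [935/8, 1427/8, 181]
= [117, 178, 181]

query (1,3) [L1,L4] — begin 0,0,0
after L1 α=1: [224, 115, 77]
after L4 α=5/6: [129, 355/3, 136/3]
= [129, 118, 45]

query (2,1) [L1,L4,L5] — begin 0,0,0
L1 α=3/4: [123, 369/4, 117]
L4 α=1/2: [327/2, 1189/8, 343/2]
L5 α=1/8: [2797/16, 8499/64, 2579/16]
→ [175, 133, 161]


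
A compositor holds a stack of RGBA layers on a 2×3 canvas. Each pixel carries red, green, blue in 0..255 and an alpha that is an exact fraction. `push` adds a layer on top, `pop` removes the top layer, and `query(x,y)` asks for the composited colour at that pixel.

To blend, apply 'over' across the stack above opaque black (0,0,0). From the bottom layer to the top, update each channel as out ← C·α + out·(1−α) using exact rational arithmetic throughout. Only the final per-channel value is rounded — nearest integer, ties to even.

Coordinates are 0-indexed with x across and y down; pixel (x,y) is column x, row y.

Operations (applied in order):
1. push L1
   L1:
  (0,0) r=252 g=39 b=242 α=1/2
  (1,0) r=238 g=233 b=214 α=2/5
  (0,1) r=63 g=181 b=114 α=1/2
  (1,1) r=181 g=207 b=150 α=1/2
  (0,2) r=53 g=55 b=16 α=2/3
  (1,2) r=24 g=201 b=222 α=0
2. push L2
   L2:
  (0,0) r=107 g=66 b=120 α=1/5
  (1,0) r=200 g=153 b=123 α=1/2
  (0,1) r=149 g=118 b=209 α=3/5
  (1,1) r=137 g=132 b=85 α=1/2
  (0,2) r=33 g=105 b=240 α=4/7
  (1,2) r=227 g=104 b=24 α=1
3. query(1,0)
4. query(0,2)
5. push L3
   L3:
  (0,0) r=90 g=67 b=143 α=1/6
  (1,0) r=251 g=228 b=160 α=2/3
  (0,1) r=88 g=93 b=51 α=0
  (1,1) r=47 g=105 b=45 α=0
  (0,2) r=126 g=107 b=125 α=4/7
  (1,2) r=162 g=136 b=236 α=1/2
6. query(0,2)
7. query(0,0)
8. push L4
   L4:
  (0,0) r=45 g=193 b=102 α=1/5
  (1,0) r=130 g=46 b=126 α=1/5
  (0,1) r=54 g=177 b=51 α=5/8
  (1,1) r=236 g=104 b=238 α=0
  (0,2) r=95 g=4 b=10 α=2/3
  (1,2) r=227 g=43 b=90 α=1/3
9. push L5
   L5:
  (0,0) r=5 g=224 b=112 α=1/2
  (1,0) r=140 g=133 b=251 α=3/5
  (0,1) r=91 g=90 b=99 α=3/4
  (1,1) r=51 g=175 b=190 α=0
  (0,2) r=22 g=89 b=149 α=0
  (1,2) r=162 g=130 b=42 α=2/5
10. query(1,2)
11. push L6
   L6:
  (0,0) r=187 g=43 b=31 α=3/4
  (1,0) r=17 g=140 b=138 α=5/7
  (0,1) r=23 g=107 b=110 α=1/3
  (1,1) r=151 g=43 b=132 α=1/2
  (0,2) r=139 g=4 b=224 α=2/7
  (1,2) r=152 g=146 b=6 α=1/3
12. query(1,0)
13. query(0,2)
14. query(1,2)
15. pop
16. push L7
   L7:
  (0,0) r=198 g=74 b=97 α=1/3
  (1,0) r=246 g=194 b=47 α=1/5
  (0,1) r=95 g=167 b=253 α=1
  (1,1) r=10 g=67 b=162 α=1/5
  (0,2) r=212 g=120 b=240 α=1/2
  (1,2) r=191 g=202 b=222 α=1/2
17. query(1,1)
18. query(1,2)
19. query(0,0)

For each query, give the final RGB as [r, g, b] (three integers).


(1,0) stack=L1,L2; from [0,0,0]:
+L1 (α=2/5) → [476/5, 466/5, 428/5]
+L2 (α=1/2) → [738/5, 1231/10, 1043/10]
rounded: [148, 123, 104]

query (0,2) [L1,L2] — begin 0,0,0
+L1 (α=2/3) → [106/3, 110/3, 32/3]
+L2 (α=4/7) → [34, 530/7, 992/7]
→ [34, 76, 142]

at x=0,y=2 over L1,L2,L3:
L1 α=2/3: [106/3, 110/3, 32/3]
L2 α=4/7: [34, 530/7, 992/7]
L3 α=4/7: [606/7, 4586/49, 6476/49]
= [87, 94, 132]

(0,0) stack=L1,L2,L3; from [0,0,0]:
+L1 (α=1/2) → [126, 39/2, 121]
+L2 (α=1/5) → [611/5, 144/5, 604/5]
+L3 (α=1/6) → [701/6, 211/6, 249/2]
rounded: [117, 35, 124]

(1,2) stack=L1,L2,L3,L4,L5; from [0,0,0]:
after L1 α=0: [0, 0, 0]
after L2 α=1: [227, 104, 24]
after L3 α=1/2: [389/2, 120, 130]
after L4 α=1/3: [616/3, 283/3, 350/3]
after L5 α=2/5: [188, 543/5, 434/5]
→ [188, 109, 87]

(1,0) stack=L1,L2,L3,L4,L5,L6; from [0,0,0]:
+L1 (α=2/5) → [476/5, 466/5, 428/5]
+L2 (α=1/2) → [738/5, 1231/10, 1043/10]
+L3 (α=2/3) → [3248/15, 5791/30, 4243/30]
+L4 (α=1/5) → [14942/75, 12272/75, 10376/75]
+L5 (α=3/5) → [61384/375, 54469/375, 77227/375]
+L6 (α=5/7) → [154643/2625, 371438/2625, 413204/2625]
rounded: [59, 142, 157]

at x=0,y=2 over L1,L2,L3,L4,L5,L6:
+L1 (α=2/3) → [106/3, 110/3, 32/3]
+L2 (α=4/7) → [34, 530/7, 992/7]
+L3 (α=4/7) → [606/7, 4586/49, 6476/49]
+L4 (α=2/3) → [1936/21, 4978/147, 7456/147]
+L5 (α=0) → [1936/21, 4978/147, 7456/147]
+L6 (α=2/7) → [15518/147, 26066/1029, 103136/1029]
rounded: [106, 25, 100]

(1,2) stack=L1,L2,L3,L4,L5,L6; from [0,0,0]:
after L1 α=0: [0, 0, 0]
after L2 α=1: [227, 104, 24]
after L3 α=1/2: [389/2, 120, 130]
after L4 α=1/3: [616/3, 283/3, 350/3]
after L5 α=2/5: [188, 543/5, 434/5]
after L6 α=1/3: [176, 1816/15, 898/15]
= [176, 121, 60]

at x=1,y=1 over L1,L2,L3,L4,L5,L7:
+L1 (α=1/2) → [181/2, 207/2, 75]
+L2 (α=1/2) → [455/4, 471/4, 80]
+L3 (α=0) → [455/4, 471/4, 80]
+L4 (α=0) → [455/4, 471/4, 80]
+L5 (α=0) → [455/4, 471/4, 80]
+L7 (α=1/5) → [93, 538/5, 482/5]
= [93, 108, 96]

query (1,2) [L1,L2,L3,L4,L5,L7] — begin 0,0,0
after L1 α=0: [0, 0, 0]
after L2 α=1: [227, 104, 24]
after L3 α=1/2: [389/2, 120, 130]
after L4 α=1/3: [616/3, 283/3, 350/3]
after L5 α=2/5: [188, 543/5, 434/5]
after L7 α=1/2: [379/2, 1553/10, 772/5]
= [190, 155, 154]

query (0,0) [L1,L2,L3,L4,L5,L7] — begin 0,0,0
L1 α=1/2: [126, 39/2, 121]
L2 α=1/5: [611/5, 144/5, 604/5]
L3 α=1/6: [701/6, 211/6, 249/2]
L4 α=1/5: [1537/15, 1001/15, 120]
L5 α=1/2: [806/15, 4361/30, 116]
L7 α=1/3: [4582/45, 5471/45, 329/3]
→ [102, 122, 110]
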